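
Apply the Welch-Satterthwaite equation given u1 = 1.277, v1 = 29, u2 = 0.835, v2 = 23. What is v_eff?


uc = sqrt(u1^2 + u2^2) = sqrt(1.277^2 + 0.835^2) = 1.5257634
v_eff = uc^4 / (u1^4/v1 + u2^4/v2)
= 1.5257634^4 / (1.277^4/29 + 0.835^4/23)
= 5.4193696 / 0.11283498
v_eff = 48.0292

48.0292


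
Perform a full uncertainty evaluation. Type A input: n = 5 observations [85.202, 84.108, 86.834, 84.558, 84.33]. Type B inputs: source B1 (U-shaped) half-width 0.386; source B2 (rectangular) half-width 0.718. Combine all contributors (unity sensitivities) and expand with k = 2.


mean = (85.202 + 84.108 + 86.834 + 84.558 + 84.33) / 5 = 85.0064
s = sqrt(sum((x - mean)^2)/(n-1)) = 1.1004639
u_A = s / sqrt(n) = 1.1004639 / sqrt(5) = 0.49214242
u_B1 = 0.386 / sqrt(2) = 0.27294322
u_B2 = 0.718 / sqrt(3) = 0.41453749
uc = sqrt(0.49214242^2 + 0.27294322^2 + 0.41453749^2) = 0.69895886
U = k * uc = 2 * 0.69895886
U = 1.3979

1.3979


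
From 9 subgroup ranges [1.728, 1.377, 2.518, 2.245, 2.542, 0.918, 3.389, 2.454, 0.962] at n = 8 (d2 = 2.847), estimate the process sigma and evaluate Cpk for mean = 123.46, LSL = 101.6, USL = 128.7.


R_bar = (1.728 + 1.377 + 2.518 + 2.245 + 2.542 + 0.918 + 3.389 + 2.454 + 0.962) / 9 = 2.0147778
sigma = R_bar / d2 = 2.0147778 / 2.847 = 0.70768451
Cp = (USL - LSL)/(6*sigma) = (128.7 - 101.6)/(6*0.70768451) = 6.3823
Cpu = (128.7 - 123.46)/(3*0.70768451) = 2.4681
Cpl = (123.46 - 101.6)/(3*0.70768451) = 10.2965
Cpk = min(Cpu, Cpl) = 2.4681

2.4681


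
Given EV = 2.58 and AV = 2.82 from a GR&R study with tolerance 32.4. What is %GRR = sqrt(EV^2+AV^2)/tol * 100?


GRR = sqrt(EV^2 + AV^2) = sqrt(2.58^2 + 2.82^2) = 3.822146
%GRR = GRR / tol * 100 = 3.822146 / 32.4 * 100
%GRR = 11.7967

11.7967


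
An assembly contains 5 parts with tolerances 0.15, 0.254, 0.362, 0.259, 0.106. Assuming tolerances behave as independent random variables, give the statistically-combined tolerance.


RSS = sqrt(0.15^2 + 0.254^2 + 0.362^2 + 0.259^2 + 0.106^2)
= sqrt(0.296377)
= 0.5444

0.5444


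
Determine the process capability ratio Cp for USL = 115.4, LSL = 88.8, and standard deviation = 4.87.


Cp = (USL - LSL) / (6 * sigma)
= (115.4 - 88.8) / (6 * 4.87)
= 26.6000 / 29.2200
= 0.9103

0.9103


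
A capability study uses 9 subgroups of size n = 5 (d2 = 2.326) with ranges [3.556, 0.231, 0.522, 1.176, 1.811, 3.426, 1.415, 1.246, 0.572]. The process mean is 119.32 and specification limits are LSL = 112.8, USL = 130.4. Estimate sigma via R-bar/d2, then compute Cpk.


R_bar = (3.556 + 0.231 + 0.522 + 1.176 + 1.811 + 3.426 + 1.415 + 1.246 + 0.572) / 9 = 1.5505556
sigma = R_bar / d2 = 1.5505556 / 2.326 = 0.66661892
Cp = (USL - LSL)/(6*sigma) = (130.4 - 112.8)/(6*0.66661892) = 4.4003
Cpu = (130.4 - 119.32)/(3*0.66661892) = 5.5404
Cpl = (119.32 - 112.8)/(3*0.66661892) = 3.2602
Cpk = min(Cpu, Cpl) = 3.2602

3.2602


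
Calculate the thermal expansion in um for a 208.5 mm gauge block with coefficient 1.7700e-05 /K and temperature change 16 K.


dL = L * alpha * dT
= 208.5 * 1.7700e-05 * 16
= 0.0590472 mm
dL_um = 0.0590472 * 1000 = 59.0472 um

59.0472


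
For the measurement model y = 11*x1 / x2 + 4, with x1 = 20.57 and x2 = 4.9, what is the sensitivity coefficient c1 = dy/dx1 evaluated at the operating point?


y = 11*x1 / x2 + 4
dy/dx1 = 11/x2
Evaluate at x2 = 4.9: c1 = 11 / 4.9
c1 = 2.2449

2.2449


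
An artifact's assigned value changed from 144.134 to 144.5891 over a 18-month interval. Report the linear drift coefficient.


rate = (v2 - v1) / months
= (144.5891 - 144.134) / 18
= 0.4551 / 18
= 0.0253

0.0253


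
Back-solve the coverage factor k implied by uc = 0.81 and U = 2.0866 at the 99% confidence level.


k = U / uc
k = 2.0866 / 0.81
k = 2.576

2.576


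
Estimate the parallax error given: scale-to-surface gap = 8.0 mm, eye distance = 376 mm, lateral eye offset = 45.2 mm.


error = h * offset / d
= 8.0 * 45.2 / 376
= 0.9617

0.9617


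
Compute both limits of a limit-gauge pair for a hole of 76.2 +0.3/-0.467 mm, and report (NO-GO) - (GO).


GO = nominal - lower_tol (smallest hole = maximum material condition)
GO = 76.2 - 0.467 = 75.733
NO-GO = nominal + upper_tol (largest hole = least material condition)
NO-GO = 76.2 + 0.3 = 76.5
spread = NO-GO - GO = 76.5 - 75.733 = 0.7670

0.7670


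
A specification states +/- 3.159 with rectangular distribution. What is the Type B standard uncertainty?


u_B = half_width / sqrt(3)
u_B = 3.159 / 1.7320508
u_B = 1.8238

1.8238


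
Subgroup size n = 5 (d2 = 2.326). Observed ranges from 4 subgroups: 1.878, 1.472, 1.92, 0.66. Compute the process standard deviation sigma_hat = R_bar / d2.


R_bar = (1.878 + 1.472 + 1.92 + 0.66) / 4
R_bar = 5.93 / 4 = 1.4825
sigma_hat = R_bar / d2 = 1.4825 / 2.326 = 0.6374

0.6374


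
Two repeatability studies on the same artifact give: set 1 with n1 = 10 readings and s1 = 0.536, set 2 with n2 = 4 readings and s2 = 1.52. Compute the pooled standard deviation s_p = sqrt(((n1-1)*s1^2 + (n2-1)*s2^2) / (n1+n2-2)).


s_p = sqrt(((n1-1)*s1^2 + (n2-1)*s2^2) / (n1+n2-2))
numerator = (10-1)*0.536^2 + (4-1)*1.52^2 = 2.585664 + 6.9312 = 9.516864
denominator = 10 + 4 - 2 = 12
s_p^2 = 9.516864 / 12 = 0.793072
s_p = sqrt(0.793072) = 0.8905

0.8905


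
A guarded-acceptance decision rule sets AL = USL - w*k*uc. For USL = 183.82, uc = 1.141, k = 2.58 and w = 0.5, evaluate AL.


U = k * uc = 2.58 * 1.141 = 2.94378
guard band g = w * U = 0.5 * 2.94378 = 1.47189
AL = USL - g = 183.82 - 1.47189
AL = 182.3481

182.3481


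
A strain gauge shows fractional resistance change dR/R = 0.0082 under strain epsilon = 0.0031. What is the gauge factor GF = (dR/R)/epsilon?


GF = (dR/R) / epsilon
= 0.0082 / 0.0031
= 2.6452

2.6452


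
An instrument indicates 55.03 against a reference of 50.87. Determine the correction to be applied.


Correction = standard - reading
= 50.87 - 55.03
= -4.1600

-4.1600


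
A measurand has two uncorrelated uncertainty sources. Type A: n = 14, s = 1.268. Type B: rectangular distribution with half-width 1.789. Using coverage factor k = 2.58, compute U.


u_A = s / sqrt(n) = 1.268 / sqrt(14) = 0.33888725
u_B = half_width / sqrt(3) = 1.789 / sqrt(3) = 1.0328796
uc = sqrt(u_A^2 + u_B^2) = sqrt(0.33888725^2 + 1.0328796^2) = 1.0870533
U = k * uc = 2.58 * 1.0870533
U = 2.8046

2.8046


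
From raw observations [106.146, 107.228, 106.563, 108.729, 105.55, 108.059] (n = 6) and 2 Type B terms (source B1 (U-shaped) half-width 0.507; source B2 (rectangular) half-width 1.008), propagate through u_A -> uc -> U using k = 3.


mean = (106.146 + 107.228 + 106.563 + 108.729 + 105.55 + 108.059) / 6 = 107.0458333
s = sqrt(sum((x - mean)^2)/(n-1)) = 1.1977551
u_A = s / sqrt(n) = 1.1977551 / sqrt(6) = 0.48898147
u_B1 = 0.507 / sqrt(2) = 0.35850314
u_B2 = 1.008 / sqrt(3) = 0.58196907
uc = sqrt(0.48898147^2 + 0.35850314^2 + 0.58196907^2) = 0.84042571
U = k * uc = 3 * 0.84042571
U = 2.5213

2.5213


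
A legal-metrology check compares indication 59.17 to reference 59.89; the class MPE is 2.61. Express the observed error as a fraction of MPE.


e = indication - reference = 59.17 - 59.89 = -0.7200
|e| = 0.7200
ratio = |e| / MPE = 0.7200 / 2.61
ratio = 0.2759

0.2759


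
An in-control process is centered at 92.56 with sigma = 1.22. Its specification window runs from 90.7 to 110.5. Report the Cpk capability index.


Cpu = (USL - mean) / (3*sigma) = (110.5 - 92.56) / (3*1.22) = 4.9016
Cpl = (mean - LSL) / (3*sigma) = (92.56 - 90.7) / (3*1.22) = 0.5082
Cpk = min(Cpu, Cpl) = 0.5082

0.5082


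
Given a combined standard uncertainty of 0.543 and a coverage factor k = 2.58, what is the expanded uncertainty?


U = k * uc
U = 2.58 * 0.543
U = 1.4009

1.4009


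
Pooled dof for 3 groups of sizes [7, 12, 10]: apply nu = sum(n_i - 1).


nu = sum_i (n_i - 1)
nu = ((7 - 1) + (12 - 1) + (10 - 1))
nu = 6 + 11 + 9
nu = 26

26


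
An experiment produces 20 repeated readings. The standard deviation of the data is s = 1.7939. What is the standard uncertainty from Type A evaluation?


u_A = s / sqrt(n)
u_A = 1.7939 / sqrt(20)
u_A = 1.7939 / 4.472136
u_A = 0.4011

0.4011


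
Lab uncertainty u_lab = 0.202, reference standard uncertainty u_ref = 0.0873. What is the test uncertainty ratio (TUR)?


TUR = u_lab / u_ref
= 0.202 / 0.0873
= 2.3139

2.3139


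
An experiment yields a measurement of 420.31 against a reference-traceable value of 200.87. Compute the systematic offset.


Systematic error = measured - true
= 420.31 - 200.87
= 219.4400

219.4400


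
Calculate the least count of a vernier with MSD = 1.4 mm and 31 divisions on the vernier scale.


LC = MSD / n_div
= 1.4 / 31
= 0.0452

0.0452


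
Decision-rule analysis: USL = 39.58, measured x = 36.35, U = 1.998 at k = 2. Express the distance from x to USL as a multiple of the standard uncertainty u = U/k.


u = U / k = 1.998 / 2 = 0.999
margin = |USL - x| = |39.58 - 36.35| = 3.23
z = margin / u = 3.23 / 0.999
z = 3.2332

3.2332


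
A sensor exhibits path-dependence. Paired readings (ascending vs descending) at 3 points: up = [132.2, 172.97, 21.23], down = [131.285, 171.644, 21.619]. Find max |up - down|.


|132.2 - 131.285| = 0.9150
|172.97 - 171.644| = 1.3260
|21.23 - 21.619| = 0.3890
hysteresis = max(diffs) = 1.3260

1.3260


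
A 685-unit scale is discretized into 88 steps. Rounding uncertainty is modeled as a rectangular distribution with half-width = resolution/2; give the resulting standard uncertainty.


resolution = range / divisions
resolution = 685 / 88 = 7.7840909
u_res = resolution / (2*sqrt(3))
u_res = 7.7840909 / 3.4641016
u_res = 2.2471

2.2471


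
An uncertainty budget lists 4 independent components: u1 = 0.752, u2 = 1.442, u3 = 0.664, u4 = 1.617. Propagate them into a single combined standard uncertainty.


uc = sqrt(0.752^2 + 1.442^2 + 0.664^2 + 1.617^2)
uc = sqrt(5.700453)
uc = 2.3876

2.3876


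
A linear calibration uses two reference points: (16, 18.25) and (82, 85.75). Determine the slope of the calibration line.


slope = (y2 - y1) / (x2 - x1)
= (85.75 - 18.25) / (82 - 16)
= 67.5000 / 66
= 1.0227

1.0227


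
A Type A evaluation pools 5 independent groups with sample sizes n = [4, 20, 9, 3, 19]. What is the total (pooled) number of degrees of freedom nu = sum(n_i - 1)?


nu = sum_i (n_i - 1)
nu = ((4 - 1) + (20 - 1) + (9 - 1) + (3 - 1) + (19 - 1))
nu = 3 + 19 + 8 + 2 + 18
nu = 50

50


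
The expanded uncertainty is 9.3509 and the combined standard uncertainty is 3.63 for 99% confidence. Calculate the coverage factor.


k = U / uc
k = 9.3509 / 3.63
k = 2.576

2.576


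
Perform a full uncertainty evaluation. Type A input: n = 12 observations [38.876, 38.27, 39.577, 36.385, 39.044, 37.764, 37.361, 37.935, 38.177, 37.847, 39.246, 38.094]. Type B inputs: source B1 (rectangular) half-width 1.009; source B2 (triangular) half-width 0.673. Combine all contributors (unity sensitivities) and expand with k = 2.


mean = (38.876 + 38.27 + 39.577 + 36.385 + 39.044 + 37.764 + 37.361 + 37.935 + 38.177 + 37.847 + 39.246 + 38.094) / 12 = 38.21466667
s = sqrt(sum((x - mean)^2)/(n-1)) = 0.88197695
u_A = s / sqrt(n) = 0.88197695 / sqrt(12) = 0.25460481
u_B1 = 1.009 / sqrt(3) = 0.58254642
u_B2 = 0.673 / sqrt(6) = 0.2747511
uc = sqrt(0.25460481^2 + 0.58254642^2 + 0.2747511^2) = 0.69258365
U = k * uc = 2 * 0.69258365
U = 1.3852

1.3852


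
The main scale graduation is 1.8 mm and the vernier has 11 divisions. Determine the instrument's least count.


LC = MSD / n_div
= 1.8 / 11
= 0.1636

0.1636


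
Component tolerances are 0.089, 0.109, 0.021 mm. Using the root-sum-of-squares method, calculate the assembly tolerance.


RSS = sqrt(0.089^2 + 0.109^2 + 0.021^2)
= sqrt(0.020243)
= 0.1423

0.1423


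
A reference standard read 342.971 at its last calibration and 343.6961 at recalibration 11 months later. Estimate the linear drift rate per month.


rate = (v2 - v1) / months
= (343.6961 - 342.971) / 11
= 0.7251 / 11
= 0.0659

0.0659


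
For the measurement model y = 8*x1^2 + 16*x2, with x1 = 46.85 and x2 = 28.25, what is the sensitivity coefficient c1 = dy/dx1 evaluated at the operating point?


y = 8*x1^2 + 16*x2
dy/dx1 = 2*8*x1
Evaluate at x1 = 46.85: c1 = 16 * 46.85
c1 = 749.6000

749.6000


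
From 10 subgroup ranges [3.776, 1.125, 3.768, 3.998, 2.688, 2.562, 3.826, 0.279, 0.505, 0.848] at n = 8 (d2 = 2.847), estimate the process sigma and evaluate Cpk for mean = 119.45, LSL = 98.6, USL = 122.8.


R_bar = (3.776 + 1.125 + 3.768 + 3.998 + 2.688 + 2.562 + 3.826 + 0.279 + 0.505 + 0.848) / 10 = 2.3375
sigma = R_bar / d2 = 2.3375 / 2.847 = 0.82103969
Cp = (USL - LSL)/(6*sigma) = (122.8 - 98.6)/(6*0.82103969) = 4.9125
Cpu = (122.8 - 119.45)/(3*0.82103969) = 1.3601
Cpl = (119.45 - 98.6)/(3*0.82103969) = 8.4649
Cpk = min(Cpu, Cpl) = 1.3601

1.3601


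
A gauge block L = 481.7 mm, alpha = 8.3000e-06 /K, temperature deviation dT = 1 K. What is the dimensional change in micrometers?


dL = L * alpha * dT
= 481.7 * 8.3000e-06 * 1
= 0.0039981 mm
dL_um = 0.0039981 * 1000 = 3.9981 um

3.9981


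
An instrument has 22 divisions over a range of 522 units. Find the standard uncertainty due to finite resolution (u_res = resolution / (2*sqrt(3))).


resolution = range / divisions
resolution = 522 / 22 = 23.727273
u_res = resolution / (2*sqrt(3))
u_res = 23.727273 / 3.4641016
u_res = 6.8495

6.8495


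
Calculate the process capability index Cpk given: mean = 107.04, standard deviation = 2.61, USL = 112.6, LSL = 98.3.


Cpu = (USL - mean) / (3*sigma) = (112.6 - 107.04) / (3*2.61) = 0.7101
Cpl = (mean - LSL) / (3*sigma) = (107.04 - 98.3) / (3*2.61) = 1.1162
Cpk = min(Cpu, Cpl) = 0.7101

0.7101


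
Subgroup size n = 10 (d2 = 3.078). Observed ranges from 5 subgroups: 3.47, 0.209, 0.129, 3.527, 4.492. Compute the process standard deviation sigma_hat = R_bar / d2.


R_bar = (3.47 + 0.209 + 0.129 + 3.527 + 4.492) / 5
R_bar = 11.827 / 5 = 2.3654
sigma_hat = R_bar / d2 = 2.3654 / 3.078 = 0.7685

0.7685


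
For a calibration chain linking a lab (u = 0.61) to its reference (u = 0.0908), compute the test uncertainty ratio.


TUR = u_lab / u_ref
= 0.61 / 0.0908
= 6.7181

6.7181


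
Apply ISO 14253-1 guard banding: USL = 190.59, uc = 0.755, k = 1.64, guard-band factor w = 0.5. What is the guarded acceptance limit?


U = k * uc = 1.64 * 0.755 = 1.2382
guard band g = w * U = 0.5 * 1.2382 = 0.6191
AL = USL - g = 190.59 - 0.6191
AL = 189.9709

189.9709


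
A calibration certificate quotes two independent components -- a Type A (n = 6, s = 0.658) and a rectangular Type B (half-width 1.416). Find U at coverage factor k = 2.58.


u_A = s / sqrt(n) = 0.658 / sqrt(6) = 0.26862738
u_B = half_width / sqrt(3) = 1.416 / sqrt(3) = 0.81752798
uc = sqrt(u_A^2 + u_B^2) = sqrt(0.26862738^2 + 0.81752798^2) = 0.86053046
U = k * uc = 2.58 * 0.86053046
U = 2.2202

2.2202


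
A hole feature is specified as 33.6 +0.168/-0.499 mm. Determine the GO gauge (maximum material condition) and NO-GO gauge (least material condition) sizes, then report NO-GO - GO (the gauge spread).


GO = nominal - lower_tol (smallest hole = maximum material condition)
GO = 33.6 - 0.499 = 33.101
NO-GO = nominal + upper_tol (largest hole = least material condition)
NO-GO = 33.6 + 0.168 = 33.768
spread = NO-GO - GO = 33.768 - 33.101 = 0.6670

0.6670


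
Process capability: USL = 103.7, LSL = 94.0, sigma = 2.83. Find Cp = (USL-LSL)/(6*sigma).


Cp = (USL - LSL) / (6 * sigma)
= (103.7 - 94.0) / (6 * 2.83)
= 9.7000 / 16.9800
= 0.5713

0.5713


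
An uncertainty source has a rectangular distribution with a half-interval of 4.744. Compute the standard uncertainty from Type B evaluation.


u_B = half_width / sqrt(3)
u_B = 4.744 / 1.7320508
u_B = 2.7389

2.7389


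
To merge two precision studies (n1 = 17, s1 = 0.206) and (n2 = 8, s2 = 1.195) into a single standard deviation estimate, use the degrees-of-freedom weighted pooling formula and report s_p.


s_p = sqrt(((n1-1)*s1^2 + (n2-1)*s2^2) / (n1+n2-2))
numerator = (17-1)*0.206^2 + (8-1)*1.195^2 = 0.678976 + 9.996175 = 10.675151
denominator = 17 + 8 - 2 = 23
s_p^2 = 10.675151 / 23 = 0.464137
s_p = sqrt(0.464137) = 0.6813

0.6813


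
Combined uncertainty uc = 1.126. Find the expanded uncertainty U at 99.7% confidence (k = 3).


U = k * uc
U = 3 * 1.126
U = 3.3780

3.3780


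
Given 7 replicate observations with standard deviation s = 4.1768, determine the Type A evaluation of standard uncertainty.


u_A = s / sqrt(n)
u_A = 4.1768 / sqrt(7)
u_A = 4.1768 / 2.6457513
u_A = 1.5787

1.5787


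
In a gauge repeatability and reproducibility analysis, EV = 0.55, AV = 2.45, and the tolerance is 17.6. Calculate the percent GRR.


GRR = sqrt(EV^2 + AV^2) = sqrt(0.55^2 + 2.45^2) = 2.5109759
%GRR = GRR / tol * 100 = 2.5109759 / 17.6 * 100
%GRR = 14.2669

14.2669


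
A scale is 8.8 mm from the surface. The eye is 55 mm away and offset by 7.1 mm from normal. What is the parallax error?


error = h * offset / d
= 8.8 * 7.1 / 55
= 1.1360

1.1360


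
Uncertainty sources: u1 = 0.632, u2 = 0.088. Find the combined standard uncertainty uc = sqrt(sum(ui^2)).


uc = sqrt(0.632^2 + 0.088^2)
uc = sqrt(0.407168)
uc = 0.6381

0.6381


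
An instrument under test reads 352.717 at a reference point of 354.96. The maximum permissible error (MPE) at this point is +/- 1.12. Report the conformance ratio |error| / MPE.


e = indication - reference = 352.717 - 354.96 = -2.2430
|e| = 2.2430
ratio = |e| / MPE = 2.2430 / 1.12
ratio = 2.0027

2.0027


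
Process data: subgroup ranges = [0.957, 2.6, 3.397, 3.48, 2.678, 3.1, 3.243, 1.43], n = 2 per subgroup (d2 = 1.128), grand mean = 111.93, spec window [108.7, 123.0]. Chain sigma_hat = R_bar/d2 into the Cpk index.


R_bar = (0.957 + 2.6 + 3.397 + 3.48 + 2.678 + 3.1 + 3.243 + 1.43) / 8 = 2.610625
sigma = R_bar / d2 = 2.610625 / 1.128 = 2.3143839
Cp = (USL - LSL)/(6*sigma) = (123.0 - 108.7)/(6*2.3143839) = 1.0298
Cpu = (123.0 - 111.93)/(3*2.3143839) = 1.5944
Cpl = (111.93 - 108.7)/(3*2.3143839) = 0.4652
Cpk = min(Cpu, Cpl) = 0.4652

0.4652


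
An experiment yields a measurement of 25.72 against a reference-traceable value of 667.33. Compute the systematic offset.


Systematic error = measured - true
= 25.72 - 667.33
= -641.6100

-641.6100


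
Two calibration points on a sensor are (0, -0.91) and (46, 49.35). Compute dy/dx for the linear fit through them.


slope = (y2 - y1) / (x2 - x1)
= (49.35 - -0.91) / (46 - 0)
= 50.2600 / 46
= 1.0926

1.0926


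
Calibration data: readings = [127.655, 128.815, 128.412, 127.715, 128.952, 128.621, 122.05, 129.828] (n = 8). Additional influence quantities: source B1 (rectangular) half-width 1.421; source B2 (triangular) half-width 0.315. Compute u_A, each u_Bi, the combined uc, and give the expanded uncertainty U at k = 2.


mean = (127.655 + 128.815 + 128.412 + 127.715 + 128.952 + 128.621 + 122.05 + 129.828) / 8 = 127.756
s = sqrt(sum((x - mean)^2)/(n-1)) = 2.4081398
u_A = s / sqrt(n) = 2.4081398 / sqrt(8) = 0.85140599
u_B1 = 1.421 / sqrt(3) = 0.82041473
u_B2 = 0.315 / sqrt(6) = 0.12859821
uc = sqrt(0.85140599^2 + 0.82041473^2 + 0.12859821^2) = 1.1893317
U = k * uc = 2 * 1.1893317
U = 2.3787

2.3787


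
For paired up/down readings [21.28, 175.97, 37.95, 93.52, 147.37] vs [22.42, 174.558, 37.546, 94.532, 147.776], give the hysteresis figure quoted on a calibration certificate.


|21.28 - 22.42| = 1.1400
|175.97 - 174.558| = 1.4120
|37.95 - 37.546| = 0.4040
|93.52 - 94.532| = 1.0120
|147.37 - 147.776| = 0.4060
hysteresis = max(diffs) = 1.4120

1.4120


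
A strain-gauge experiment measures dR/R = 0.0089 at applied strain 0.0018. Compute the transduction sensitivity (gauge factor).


GF = (dR/R) / epsilon
= 0.0089 / 0.0018
= 4.9444

4.9444


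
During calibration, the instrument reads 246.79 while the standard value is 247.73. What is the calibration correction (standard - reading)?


Correction = standard - reading
= 247.73 - 246.79
= 0.9400

0.9400


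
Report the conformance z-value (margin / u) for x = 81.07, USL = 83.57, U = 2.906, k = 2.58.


u = U / k = 2.906 / 2.58 = 1.1263566
margin = |USL - x| = |83.57 - 81.07| = 2.5
z = margin / u = 2.5 / 1.1263566
z = 2.2195

2.2195


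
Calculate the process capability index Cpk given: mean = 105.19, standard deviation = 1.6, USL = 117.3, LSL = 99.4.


Cpu = (USL - mean) / (3*sigma) = (117.3 - 105.19) / (3*1.6) = 2.5229
Cpl = (mean - LSL) / (3*sigma) = (105.19 - 99.4) / (3*1.6) = 1.2062
Cpk = min(Cpu, Cpl) = 1.2062

1.2062


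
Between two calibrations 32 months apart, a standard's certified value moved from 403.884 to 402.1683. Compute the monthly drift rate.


rate = (v2 - v1) / months
= (402.1683 - 403.884) / 32
= -1.7157 / 32
= -0.0536

-0.0536


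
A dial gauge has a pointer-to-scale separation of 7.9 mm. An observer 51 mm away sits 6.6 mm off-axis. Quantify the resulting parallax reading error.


error = h * offset / d
= 7.9 * 6.6 / 51
= 1.0224

1.0224


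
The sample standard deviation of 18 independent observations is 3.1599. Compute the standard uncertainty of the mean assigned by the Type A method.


u_A = s / sqrt(n)
u_A = 3.1599 / sqrt(18)
u_A = 3.1599 / 4.2426407
u_A = 0.7448

0.7448


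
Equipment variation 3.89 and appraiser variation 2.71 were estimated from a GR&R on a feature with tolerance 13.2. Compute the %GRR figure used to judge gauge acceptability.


GRR = sqrt(EV^2 + AV^2) = sqrt(3.89^2 + 2.71^2) = 4.7409071
%GRR = GRR / tol * 100 = 4.7409071 / 13.2 * 100
%GRR = 35.9160

35.9160


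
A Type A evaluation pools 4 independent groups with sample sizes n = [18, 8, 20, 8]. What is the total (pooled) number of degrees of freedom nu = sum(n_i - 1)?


nu = sum_i (n_i - 1)
nu = ((18 - 1) + (8 - 1) + (20 - 1) + (8 - 1))
nu = 17 + 7 + 19 + 7
nu = 50

50


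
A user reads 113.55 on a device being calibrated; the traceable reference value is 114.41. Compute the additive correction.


Correction = standard - reading
= 114.41 - 113.55
= 0.8600

0.8600


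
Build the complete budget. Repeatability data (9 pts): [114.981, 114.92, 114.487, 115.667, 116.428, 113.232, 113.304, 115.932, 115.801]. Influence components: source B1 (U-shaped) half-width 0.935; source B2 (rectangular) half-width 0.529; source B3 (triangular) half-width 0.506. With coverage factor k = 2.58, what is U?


mean = (114.981 + 114.92 + 114.487 + 115.667 + 116.428 + 113.232 + 113.304 + 115.932 + 115.801) / 9 = 114.9724444
s = sqrt(sum((x - mean)^2)/(n-1)) = 1.132455
u_A = s / sqrt(n) = 1.132455 / sqrt(9) = 0.377485
u_B1 = 0.935 / sqrt(2) = 0.66114484
u_B2 = 0.529 / sqrt(3) = 0.30541829
u_B3 = 0.506 / sqrt(6) = 0.20657363
uc = sqrt(0.377485^2 + 0.66114484^2 + 0.30541829^2 + 0.20657363^2) = 0.84590805
U = k * uc = 2.58 * 0.84590805
U = 2.1824

2.1824


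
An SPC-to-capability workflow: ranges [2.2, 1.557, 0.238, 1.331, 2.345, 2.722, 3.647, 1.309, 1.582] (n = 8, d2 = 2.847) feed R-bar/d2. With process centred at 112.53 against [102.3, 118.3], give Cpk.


R_bar = (2.2 + 1.557 + 0.238 + 1.331 + 2.345 + 2.722 + 3.647 + 1.309 + 1.582) / 9 = 1.8812222
sigma = R_bar / d2 = 1.8812222 / 2.847 = 0.66077352
Cp = (USL - LSL)/(6*sigma) = (118.3 - 102.3)/(6*0.66077352) = 4.0357
Cpu = (118.3 - 112.53)/(3*0.66077352) = 2.9107
Cpl = (112.53 - 102.3)/(3*0.66077352) = 5.1606
Cpk = min(Cpu, Cpl) = 2.9107

2.9107


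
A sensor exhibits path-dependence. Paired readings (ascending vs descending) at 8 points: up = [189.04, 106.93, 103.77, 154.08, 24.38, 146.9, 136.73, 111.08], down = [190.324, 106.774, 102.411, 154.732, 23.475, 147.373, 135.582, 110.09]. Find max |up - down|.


|189.04 - 190.324| = 1.2840
|106.93 - 106.774| = 0.1560
|103.77 - 102.411| = 1.3590
|154.08 - 154.732| = 0.6520
|24.38 - 23.475| = 0.9050
|146.9 - 147.373| = 0.4730
|136.73 - 135.582| = 1.1480
|111.08 - 110.09| = 0.9900
hysteresis = max(diffs) = 1.3590

1.3590


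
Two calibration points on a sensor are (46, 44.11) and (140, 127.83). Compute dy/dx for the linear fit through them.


slope = (y2 - y1) / (x2 - x1)
= (127.83 - 44.11) / (140 - 46)
= 83.7200 / 94
= 0.8906

0.8906


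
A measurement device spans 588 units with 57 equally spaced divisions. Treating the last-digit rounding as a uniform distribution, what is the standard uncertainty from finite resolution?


resolution = range / divisions
resolution = 588 / 57 = 10.315789
u_res = resolution / (2*sqrt(3))
u_res = 10.315789 / 3.4641016
u_res = 2.9779

2.9779


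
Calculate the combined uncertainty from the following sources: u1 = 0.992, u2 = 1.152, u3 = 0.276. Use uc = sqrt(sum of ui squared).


uc = sqrt(0.992^2 + 1.152^2 + 0.276^2)
uc = sqrt(2.387344)
uc = 1.5451

1.5451


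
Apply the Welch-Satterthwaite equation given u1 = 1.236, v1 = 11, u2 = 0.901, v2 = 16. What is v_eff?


uc = sqrt(u1^2 + u2^2) = sqrt(1.236^2 + 0.901^2) = 1.5295414
v_eff = uc^4 / (u1^4/v1 + u2^4/v2)
= 1.5295414^4 / (1.236^4/11 + 0.901^4/16)
= 5.4732457 / 0.25335745
v_eff = 21.6029

21.6029


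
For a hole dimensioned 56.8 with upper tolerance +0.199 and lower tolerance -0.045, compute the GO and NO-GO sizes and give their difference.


GO = nominal - lower_tol (smallest hole = maximum material condition)
GO = 56.8 - 0.045 = 56.755
NO-GO = nominal + upper_tol (largest hole = least material condition)
NO-GO = 56.8 + 0.199 = 56.999
spread = NO-GO - GO = 56.999 - 56.755 = 0.2440

0.2440


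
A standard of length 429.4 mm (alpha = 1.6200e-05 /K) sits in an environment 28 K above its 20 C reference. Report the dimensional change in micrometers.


dL = L * alpha * dT
= 429.4 * 1.6200e-05 * 28
= 0.1947758 mm
dL_um = 0.1947758 * 1000 = 194.7758 um

194.7758


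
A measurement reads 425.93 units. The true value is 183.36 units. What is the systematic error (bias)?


Systematic error = measured - true
= 425.93 - 183.36
= 242.5700

242.5700


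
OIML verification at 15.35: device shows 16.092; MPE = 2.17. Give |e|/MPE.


e = indication - reference = 16.092 - 15.35 = 0.7420
|e| = 0.7420
ratio = |e| / MPE = 0.7420 / 2.17
ratio = 0.3419

0.3419


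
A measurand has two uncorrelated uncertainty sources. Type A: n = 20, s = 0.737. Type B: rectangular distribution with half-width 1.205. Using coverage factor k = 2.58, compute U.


u_A = s / sqrt(n) = 0.737 / sqrt(20) = 0.16479821
u_B = half_width / sqrt(3) = 1.205 / sqrt(3) = 0.69570707
uc = sqrt(u_A^2 + u_B^2) = sqrt(0.16479821^2 + 0.69570707^2) = 0.71495928
U = k * uc = 2.58 * 0.71495928
U = 1.8446

1.8446


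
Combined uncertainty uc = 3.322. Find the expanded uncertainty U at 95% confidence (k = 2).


U = k * uc
U = 2 * 3.322
U = 6.6440

6.6440


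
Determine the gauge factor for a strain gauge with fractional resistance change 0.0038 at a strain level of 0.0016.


GF = (dR/R) / epsilon
= 0.0038 / 0.0016
= 2.3750

2.3750


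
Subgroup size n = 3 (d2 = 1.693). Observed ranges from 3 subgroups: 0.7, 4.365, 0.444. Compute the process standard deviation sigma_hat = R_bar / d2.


R_bar = (0.7 + 4.365 + 0.444) / 3
R_bar = 5.509 / 3 = 1.8363333
sigma_hat = R_bar / d2 = 1.8363333 / 1.693 = 1.0847

1.0847


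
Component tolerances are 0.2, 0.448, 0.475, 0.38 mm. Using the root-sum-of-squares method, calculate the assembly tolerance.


RSS = sqrt(0.2^2 + 0.448^2 + 0.475^2 + 0.38^2)
= sqrt(0.610729)
= 0.7815

0.7815


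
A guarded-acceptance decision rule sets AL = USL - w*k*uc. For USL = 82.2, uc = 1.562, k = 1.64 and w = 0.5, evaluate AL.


U = k * uc = 1.64 * 1.562 = 2.56168
guard band g = w * U = 0.5 * 2.56168 = 1.28084
AL = USL - g = 82.2 - 1.28084
AL = 80.9192

80.9192


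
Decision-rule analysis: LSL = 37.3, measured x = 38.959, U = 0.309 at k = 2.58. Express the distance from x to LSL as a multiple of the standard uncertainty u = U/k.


u = U / k = 0.309 / 2.58 = 0.11976744
margin = |LSL - x| = |37.3 - 38.959| = 1.659
z = margin / u = 1.659 / 0.11976744
z = 13.8518

13.8518


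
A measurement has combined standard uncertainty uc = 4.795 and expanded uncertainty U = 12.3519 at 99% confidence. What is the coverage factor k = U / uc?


k = U / uc
k = 12.3519 / 4.795
k = 2.576

2.576


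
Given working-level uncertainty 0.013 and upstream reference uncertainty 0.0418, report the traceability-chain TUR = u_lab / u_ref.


TUR = u_lab / u_ref
= 0.013 / 0.0418
= 0.3110

0.3110


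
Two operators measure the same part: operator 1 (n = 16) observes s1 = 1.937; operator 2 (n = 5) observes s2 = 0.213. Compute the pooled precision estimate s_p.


s_p = sqrt(((n1-1)*s1^2 + (n2-1)*s2^2) / (n1+n2-2))
numerator = (16-1)*1.937^2 + (5-1)*0.213^2 = 56.279535 + 0.181476 = 56.461011
denominator = 16 + 5 - 2 = 19
s_p^2 = 56.461011 / 19 = 2.9716322
s_p = sqrt(2.9716322) = 1.7238

1.7238


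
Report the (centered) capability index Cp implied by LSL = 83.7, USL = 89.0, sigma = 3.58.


Cp = (USL - LSL) / (6 * sigma)
= (89.0 - 83.7) / (6 * 3.58)
= 5.3000 / 21.4800
= 0.2467

0.2467


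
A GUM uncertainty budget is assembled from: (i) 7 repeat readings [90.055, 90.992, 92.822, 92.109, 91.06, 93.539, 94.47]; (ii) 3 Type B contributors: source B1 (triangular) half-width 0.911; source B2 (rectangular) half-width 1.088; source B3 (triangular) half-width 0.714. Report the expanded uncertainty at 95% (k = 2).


mean = (90.055 + 90.992 + 92.822 + 92.109 + 91.06 + 93.539 + 94.47) / 7 = 92.14957143
s = sqrt(sum((x - mean)^2)/(n-1)) = 1.5643462
u_A = s / sqrt(n) = 1.5643462 / sqrt(7) = 0.59126729
u_B1 = 0.911 / sqrt(6) = 0.37191419
u_B2 = 1.088 / sqrt(3) = 0.62815709
u_B3 = 0.714 / sqrt(6) = 0.29148928
uc = sqrt(0.59126729^2 + 0.37191419^2 + 0.62815709^2 + 0.29148928^2) = 0.98359773
U = k * uc = 2 * 0.98359773
U = 1.9672

1.9672


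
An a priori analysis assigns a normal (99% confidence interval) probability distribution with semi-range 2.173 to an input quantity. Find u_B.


u_B = half_width / 2.576
u_B = 2.173 / 2.576
u_B = 0.8436

0.8436


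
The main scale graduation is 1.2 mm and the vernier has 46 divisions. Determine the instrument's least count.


LC = MSD / n_div
= 1.2 / 46
= 0.0261

0.0261


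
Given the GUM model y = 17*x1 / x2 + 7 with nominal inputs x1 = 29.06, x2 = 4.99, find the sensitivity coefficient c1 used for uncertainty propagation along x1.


y = 17*x1 / x2 + 7
dy/dx1 = 17/x2
Evaluate at x2 = 4.99: c1 = 17 / 4.99
c1 = 3.4068

3.4068


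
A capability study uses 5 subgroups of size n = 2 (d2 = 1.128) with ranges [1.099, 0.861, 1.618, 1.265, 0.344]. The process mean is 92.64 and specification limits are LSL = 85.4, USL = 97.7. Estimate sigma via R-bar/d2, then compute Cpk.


R_bar = (1.099 + 0.861 + 1.618 + 1.265 + 0.344) / 5 = 1.0374
sigma = R_bar / d2 = 1.0374 / 1.128 = 0.91968085
Cp = (USL - LSL)/(6*sigma) = (97.7 - 85.4)/(6*0.91968085) = 2.2290
Cpu = (97.7 - 92.64)/(3*0.91968085) = 1.8340
Cpl = (92.64 - 85.4)/(3*0.91968085) = 2.6241
Cpk = min(Cpu, Cpl) = 1.8340

1.8340


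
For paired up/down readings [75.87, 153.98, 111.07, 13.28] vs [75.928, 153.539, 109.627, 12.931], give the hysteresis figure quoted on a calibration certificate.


|75.87 - 75.928| = 0.0580
|153.98 - 153.539| = 0.4410
|111.07 - 109.627| = 1.4430
|13.28 - 12.931| = 0.3490
hysteresis = max(diffs) = 1.4430

1.4430


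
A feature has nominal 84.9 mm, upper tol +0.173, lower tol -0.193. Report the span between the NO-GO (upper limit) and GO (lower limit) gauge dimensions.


GO = nominal - lower_tol (smallest hole = maximum material condition)
GO = 84.9 - 0.193 = 84.707
NO-GO = nominal + upper_tol (largest hole = least material condition)
NO-GO = 84.9 + 0.173 = 85.073
spread = NO-GO - GO = 85.073 - 84.707 = 0.3660

0.3660


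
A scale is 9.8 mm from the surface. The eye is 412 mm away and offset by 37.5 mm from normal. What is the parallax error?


error = h * offset / d
= 9.8 * 37.5 / 412
= 0.8920

0.8920


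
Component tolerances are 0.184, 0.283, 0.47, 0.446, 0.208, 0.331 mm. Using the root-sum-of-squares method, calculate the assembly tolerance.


RSS = sqrt(0.184^2 + 0.283^2 + 0.47^2 + 0.446^2 + 0.208^2 + 0.331^2)
= sqrt(0.686586)
= 0.8286

0.8286


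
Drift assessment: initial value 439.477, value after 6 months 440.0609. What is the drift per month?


rate = (v2 - v1) / months
= (440.0609 - 439.477) / 6
= 0.5839 / 6
= 0.0973

0.0973


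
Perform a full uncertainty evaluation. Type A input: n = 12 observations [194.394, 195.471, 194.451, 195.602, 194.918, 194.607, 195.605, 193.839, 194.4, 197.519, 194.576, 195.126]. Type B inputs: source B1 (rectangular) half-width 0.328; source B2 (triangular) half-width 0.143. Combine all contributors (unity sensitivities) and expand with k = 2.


mean = (194.394 + 195.471 + 194.451 + 195.602 + 194.918 + 194.607 + 195.605 + 193.839 + 194.4 + 197.519 + 194.576 + 195.126) / 12 = 195.0423333
s = sqrt(sum((x - mean)^2)/(n-1)) = 0.95382048
u_A = s / sqrt(n) = 0.95382048 / sqrt(12) = 0.27534426
u_B1 = 0.328 / sqrt(3) = 0.18937089
u_B2 = 0.143 / sqrt(6) = 0.058379506
uc = sqrt(0.27534426^2 + 0.18937089^2 + 0.058379506^2) = 0.33924027
U = k * uc = 2 * 0.33924027
U = 0.6785

0.6785


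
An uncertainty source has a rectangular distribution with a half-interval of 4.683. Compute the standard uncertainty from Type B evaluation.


u_B = half_width / sqrt(3)
u_B = 4.683 / 1.7320508
u_B = 2.7037

2.7037


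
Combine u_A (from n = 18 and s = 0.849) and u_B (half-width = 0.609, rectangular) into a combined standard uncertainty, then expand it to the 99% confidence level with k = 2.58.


u_A = s / sqrt(n) = 0.849 / sqrt(18) = 0.20011122
u_B = half_width / sqrt(3) = 0.609 / sqrt(3) = 0.35160631
uc = sqrt(u_A^2 + u_B^2) = sqrt(0.20011122^2 + 0.35160631^2) = 0.40456334
U = k * uc = 2.58 * 0.40456334
U = 1.0438

1.0438


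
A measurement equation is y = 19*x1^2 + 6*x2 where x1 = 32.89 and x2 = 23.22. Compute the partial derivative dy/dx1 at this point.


y = 19*x1^2 + 6*x2
dy/dx1 = 2*19*x1
Evaluate at x1 = 32.89: c1 = 38 * 32.89
c1 = 1249.8200

1249.8200


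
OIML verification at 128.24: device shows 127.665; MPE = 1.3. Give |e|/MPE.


e = indication - reference = 127.665 - 128.24 = -0.5750
|e| = 0.5750
ratio = |e| / MPE = 0.5750 / 1.3
ratio = 0.4423

0.4423


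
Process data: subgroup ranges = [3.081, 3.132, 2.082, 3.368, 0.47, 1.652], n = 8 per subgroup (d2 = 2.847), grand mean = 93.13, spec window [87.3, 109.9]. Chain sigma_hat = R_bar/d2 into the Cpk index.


R_bar = (3.081 + 3.132 + 2.082 + 3.368 + 0.47 + 1.652) / 6 = 2.2975
sigma = R_bar / d2 = 2.2975 / 2.847 = 0.80698981
Cp = (USL - LSL)/(6*sigma) = (109.9 - 87.3)/(6*0.80698981) = 4.6676
Cpu = (109.9 - 93.13)/(3*0.80698981) = 6.9270
Cpl = (93.13 - 87.3)/(3*0.80698981) = 2.4081
Cpk = min(Cpu, Cpl) = 2.4081

2.4081


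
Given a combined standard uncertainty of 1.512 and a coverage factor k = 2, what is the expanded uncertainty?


U = k * uc
U = 2 * 1.512
U = 3.0240

3.0240


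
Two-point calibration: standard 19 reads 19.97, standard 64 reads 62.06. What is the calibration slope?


slope = (y2 - y1) / (x2 - x1)
= (62.06 - 19.97) / (64 - 19)
= 42.0900 / 45
= 0.9353

0.9353


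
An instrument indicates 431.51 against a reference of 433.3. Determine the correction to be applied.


Correction = standard - reading
= 433.3 - 431.51
= 1.7900

1.7900


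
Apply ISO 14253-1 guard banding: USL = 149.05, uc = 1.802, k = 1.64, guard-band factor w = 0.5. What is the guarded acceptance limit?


U = k * uc = 1.64 * 1.802 = 2.95528
guard band g = w * U = 0.5 * 2.95528 = 1.47764
AL = USL - g = 149.05 - 1.47764
AL = 147.5724

147.5724


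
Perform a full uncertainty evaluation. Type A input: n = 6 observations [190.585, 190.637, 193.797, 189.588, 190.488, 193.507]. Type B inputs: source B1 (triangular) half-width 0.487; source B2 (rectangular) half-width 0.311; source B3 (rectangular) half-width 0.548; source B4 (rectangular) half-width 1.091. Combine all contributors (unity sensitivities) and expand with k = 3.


mean = (190.585 + 190.637 + 193.797 + 189.588 + 190.488 + 193.507) / 6 = 191.4336667
s = sqrt(sum((x - mean)^2)/(n-1)) = 1.7629373
u_A = s / sqrt(n) = 1.7629373 / sqrt(6) = 0.71971614
u_B1 = 0.487 / sqrt(6) = 0.19881692
u_B2 = 0.311 / sqrt(3) = 0.17955593
u_B3 = 0.548 / sqrt(3) = 0.31638795
u_B4 = 1.091 / sqrt(3) = 0.62988914
uc = sqrt(0.71971614^2 + 0.19881692^2 + 0.17955593^2 + 0.31638795^2 + 0.62988914^2) = 1.0424114
U = k * uc = 3 * 1.0424114
U = 3.1272

3.1272


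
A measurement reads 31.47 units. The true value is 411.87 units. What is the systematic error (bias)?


Systematic error = measured - true
= 31.47 - 411.87
= -380.4000

-380.4000


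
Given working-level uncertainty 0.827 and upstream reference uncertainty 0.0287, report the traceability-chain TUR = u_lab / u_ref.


TUR = u_lab / u_ref
= 0.827 / 0.0287
= 28.8153

28.8153


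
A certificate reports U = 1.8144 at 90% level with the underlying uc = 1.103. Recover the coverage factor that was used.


k = U / uc
k = 1.8144 / 1.103
k = 1.645

1.645


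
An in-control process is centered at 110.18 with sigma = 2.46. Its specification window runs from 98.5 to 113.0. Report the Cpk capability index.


Cpu = (USL - mean) / (3*sigma) = (113.0 - 110.18) / (3*2.46) = 0.3821
Cpl = (mean - LSL) / (3*sigma) = (110.18 - 98.5) / (3*2.46) = 1.5827
Cpk = min(Cpu, Cpl) = 0.3821

0.3821


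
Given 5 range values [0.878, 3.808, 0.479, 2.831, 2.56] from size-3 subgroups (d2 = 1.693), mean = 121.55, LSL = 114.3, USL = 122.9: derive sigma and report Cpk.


R_bar = (0.878 + 3.808 + 0.479 + 2.831 + 2.56) / 5 = 2.1112
sigma = R_bar / d2 = 2.1112 / 1.693 = 1.2470171
Cp = (USL - LSL)/(6*sigma) = (122.9 - 114.3)/(6*1.2470171) = 1.1494
Cpu = (122.9 - 121.55)/(3*1.2470171) = 0.3609
Cpl = (121.55 - 114.3)/(3*1.2470171) = 1.9380
Cpk = min(Cpu, Cpl) = 0.3609

0.3609


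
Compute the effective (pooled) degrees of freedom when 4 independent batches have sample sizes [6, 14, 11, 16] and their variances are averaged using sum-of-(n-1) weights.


nu = sum_i (n_i - 1)
nu = ((6 - 1) + (14 - 1) + (11 - 1) + (16 - 1))
nu = 5 + 13 + 10 + 15
nu = 43

43


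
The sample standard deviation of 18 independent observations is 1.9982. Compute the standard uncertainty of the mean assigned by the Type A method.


u_A = s / sqrt(n)
u_A = 1.9982 / sqrt(18)
u_A = 1.9982 / 4.2426407
u_A = 0.4710

0.4710


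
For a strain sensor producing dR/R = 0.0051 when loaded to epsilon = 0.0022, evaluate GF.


GF = (dR/R) / epsilon
= 0.0051 / 0.0022
= 2.3182

2.3182


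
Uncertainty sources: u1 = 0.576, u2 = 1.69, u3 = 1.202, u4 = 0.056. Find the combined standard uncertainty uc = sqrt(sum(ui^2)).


uc = sqrt(0.576^2 + 1.69^2 + 1.202^2 + 0.056^2)
uc = sqrt(4.635816)
uc = 2.1531

2.1531


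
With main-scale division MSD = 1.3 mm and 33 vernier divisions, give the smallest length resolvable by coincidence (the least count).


LC = MSD / n_div
= 1.3 / 33
= 0.0394

0.0394


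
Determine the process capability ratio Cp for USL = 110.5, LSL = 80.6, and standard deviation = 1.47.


Cp = (USL - LSL) / (6 * sigma)
= (110.5 - 80.6) / (6 * 1.47)
= 29.9000 / 8.8200
= 3.3900

3.3900


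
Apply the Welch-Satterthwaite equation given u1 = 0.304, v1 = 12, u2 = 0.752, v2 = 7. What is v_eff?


uc = sqrt(u1^2 + u2^2) = sqrt(0.304^2 + 0.752^2) = 0.81112268
v_eff = uc^4 / (u1^4/v1 + u2^4/v2)
= 0.81112268^4 / (0.304^4/12 + 0.752^4/7)
= 0.43285873 / 0.046396694
v_eff = 9.3295

9.3295


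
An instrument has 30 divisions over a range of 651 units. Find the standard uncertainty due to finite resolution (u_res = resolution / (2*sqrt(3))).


resolution = range / divisions
resolution = 651 / 30 = 21.7
u_res = resolution / (2*sqrt(3))
u_res = 21.7 / 3.4641016
u_res = 6.2643

6.2643


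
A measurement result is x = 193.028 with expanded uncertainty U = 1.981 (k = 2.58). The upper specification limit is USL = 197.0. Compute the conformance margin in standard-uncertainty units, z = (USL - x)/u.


u = U / k = 1.981 / 2.58 = 0.76782946
margin = |USL - x| = |197.0 - 193.028| = 3.972
z = margin / u = 3.972 / 0.76782946
z = 5.1730

5.1730
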